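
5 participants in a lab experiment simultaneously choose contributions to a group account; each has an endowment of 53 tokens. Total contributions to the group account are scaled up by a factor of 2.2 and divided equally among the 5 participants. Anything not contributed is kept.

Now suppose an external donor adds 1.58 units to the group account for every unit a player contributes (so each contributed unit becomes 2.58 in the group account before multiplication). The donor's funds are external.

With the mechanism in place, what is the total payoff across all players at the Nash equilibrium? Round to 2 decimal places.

The effective private return per unit is now 2.2 × 2.58 / 5 = 1.1352 > 1, so every player's dominant strategy flips to full contribution.
At the Nash equilibrium everyone contributes 53. Group total payoff = 2.2 × 2.58 × 265 = 1504.14.

1504.14 tokens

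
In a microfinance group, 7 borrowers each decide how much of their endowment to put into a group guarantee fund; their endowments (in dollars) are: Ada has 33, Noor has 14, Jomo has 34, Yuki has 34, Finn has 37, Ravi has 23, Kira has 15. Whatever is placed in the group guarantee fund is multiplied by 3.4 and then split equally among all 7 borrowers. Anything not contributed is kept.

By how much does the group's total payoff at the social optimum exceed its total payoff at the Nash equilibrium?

The private return per contributed unit is 3.4/7 = 0.4857 < 1 for every player regardless of endowment, so the Nash equilibrium is zero contribution and the group total is Σ E_j = 33 + 14 + 34 + 34 + 37 + 23 + 15 = 190.
Each contributed unit returns 3.400 to the group, so the social optimum is full contribution by everyone: group total = 3.400 × 190 = 646.00.
Efficiency loss = (3.400 − 1) × 190 = 456.00.

456.00 dollars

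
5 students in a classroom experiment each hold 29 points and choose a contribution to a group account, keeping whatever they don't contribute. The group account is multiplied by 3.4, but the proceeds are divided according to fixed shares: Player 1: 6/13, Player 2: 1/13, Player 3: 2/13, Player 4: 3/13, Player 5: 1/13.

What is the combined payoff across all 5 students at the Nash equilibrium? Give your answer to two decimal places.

Each unit j contributes comes back to j as 3.4 × (j's share), so j prefers to contribute only if that share exceeds 1/3.4 = 0.2941; otherwise keeping the unit dominates.
Only Player 1 (6/13) clears that bar, contributing 29; the remaining 4 contribute 0. Total contributed: 29.
The group account pays out 3.4 × 29 = 98.60 in total (split across the unequal shares, but the aggregate is all that matters for the group sum).
The 4 free-riders keep 29 each, adding 116. Group total = 116 + 98.60 = 214.60.

214.60 points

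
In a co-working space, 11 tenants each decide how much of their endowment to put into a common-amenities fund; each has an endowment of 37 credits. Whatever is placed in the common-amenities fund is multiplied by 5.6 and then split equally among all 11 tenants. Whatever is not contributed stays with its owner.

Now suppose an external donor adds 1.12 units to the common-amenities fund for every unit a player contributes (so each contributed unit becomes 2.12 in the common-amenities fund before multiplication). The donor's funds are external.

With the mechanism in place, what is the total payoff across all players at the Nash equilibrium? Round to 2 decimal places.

With the mechanism, a contributed unit returns 5.6 × 2.12 / 11 = 1.0793 per unit of net cost to the contributor — now above 1 — so contributing fully is weakly dominant for every player.
At the Nash equilibrium everyone contributes 37. Group total payoff = 5.6 × 2.12 × 407 = 4831.90.

4831.90 credits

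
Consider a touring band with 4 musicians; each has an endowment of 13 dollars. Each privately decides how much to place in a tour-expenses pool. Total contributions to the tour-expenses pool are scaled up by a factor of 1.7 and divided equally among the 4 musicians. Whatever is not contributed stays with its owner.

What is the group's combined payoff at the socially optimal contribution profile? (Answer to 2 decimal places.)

88.40 dollars

Each contributed unit returns 1.700 to the group as a whole (0.4250 to each of 4 players), which exceeds 1, so the social optimum is full contribution: group total = 1.700 × 52 = 88.40.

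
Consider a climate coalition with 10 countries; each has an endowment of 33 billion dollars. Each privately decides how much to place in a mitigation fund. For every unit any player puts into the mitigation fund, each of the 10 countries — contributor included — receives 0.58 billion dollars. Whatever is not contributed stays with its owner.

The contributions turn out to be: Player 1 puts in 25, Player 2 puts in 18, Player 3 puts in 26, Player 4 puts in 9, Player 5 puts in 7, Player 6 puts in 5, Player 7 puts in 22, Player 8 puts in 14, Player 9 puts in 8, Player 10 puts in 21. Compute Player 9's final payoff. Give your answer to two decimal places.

Total contributed: 25 + 18 + 26 + 9 + 7 + 5 + 22 + 14 + 8 + 21 = 155.
Each receives 0.58 × 155 = 89.90 from the mitigation fund.
Player 9 keeps 33 − 8 = 25, so Player 9's payoff is 25 + 89.90 = 114.90.

114.90 billion dollars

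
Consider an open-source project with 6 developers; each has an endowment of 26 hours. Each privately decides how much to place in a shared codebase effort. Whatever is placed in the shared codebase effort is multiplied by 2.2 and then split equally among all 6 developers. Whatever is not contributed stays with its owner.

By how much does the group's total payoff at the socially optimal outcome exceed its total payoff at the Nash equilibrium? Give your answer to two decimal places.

Each contributed unit returns 2.2/6 = 0.3667 to its contributor — below 1 — so contributing 0 is dominant for every player. At the Nash equilibrium everyone keeps their 26, and the group total is 6 × 26 = 156.
Each contributed unit returns 2.200 to the group as a whole (0.3667 to each of 6 players), which exceeds 1, so the social optimum is full contribution: group total = 2.200 × 156 = 343.20.
Efficiency loss = 343.20 − 156 = 187.20.

187.20 hours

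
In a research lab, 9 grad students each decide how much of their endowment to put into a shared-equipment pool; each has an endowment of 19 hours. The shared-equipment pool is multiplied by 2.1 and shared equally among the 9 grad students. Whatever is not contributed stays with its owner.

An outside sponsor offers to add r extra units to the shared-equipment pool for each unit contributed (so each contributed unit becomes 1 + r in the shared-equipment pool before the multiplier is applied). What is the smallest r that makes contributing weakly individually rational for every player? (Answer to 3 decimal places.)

With matching at rate r, one contributed unit becomes (1 + r) in the shared-equipment pool and returns 2.1 × (1 + r) / 9 to the contributor.
Setting this equal to 1: 1 + r = 9/2.1 = 4.2857.
So the minimum matching rate is r = 4.2857 − 1 = 3.286.

3.286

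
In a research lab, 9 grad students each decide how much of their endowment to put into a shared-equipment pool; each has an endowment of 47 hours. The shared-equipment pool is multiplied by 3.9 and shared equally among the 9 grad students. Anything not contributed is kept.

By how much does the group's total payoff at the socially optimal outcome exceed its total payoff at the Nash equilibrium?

Each contributed unit returns 3.9/9 = 0.4333 to its contributor — below 1 — so contributing 0 is dominant for every player. At the Nash equilibrium everyone keeps their 47, and the group total is 9 × 47 = 423.
Each contributed unit returns 3.900 to the group as a whole (0.4333 to each of 9 players), which exceeds 1, so the social optimum is full contribution: group total = 3.900 × 423 = 1649.70.
Efficiency loss = 1649.70 − 423 = 1226.70.

1226.70 hours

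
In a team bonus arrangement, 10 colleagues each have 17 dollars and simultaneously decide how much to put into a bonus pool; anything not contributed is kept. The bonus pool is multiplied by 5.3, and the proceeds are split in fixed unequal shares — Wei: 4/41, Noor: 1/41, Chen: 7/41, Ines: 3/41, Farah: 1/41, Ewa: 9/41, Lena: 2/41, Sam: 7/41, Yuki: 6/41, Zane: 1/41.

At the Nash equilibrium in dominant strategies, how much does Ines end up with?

A player with share s gets back 5.3·s per unit contributed, so full contribution is dominant for anyone with s > 1/5.3 = 0.1887 and zero contribution is dominant for anyone below.
The only share above 0.1887 is Ewa's 9/41, contributing 17; the remaining 9 contribute 0. Total contributed: 17.
Ines keeps 17 and receives 5.3 × 17 × 3/41 = 6.59 from the bonus pool, for a payoff of 23.59.

23.59 dollars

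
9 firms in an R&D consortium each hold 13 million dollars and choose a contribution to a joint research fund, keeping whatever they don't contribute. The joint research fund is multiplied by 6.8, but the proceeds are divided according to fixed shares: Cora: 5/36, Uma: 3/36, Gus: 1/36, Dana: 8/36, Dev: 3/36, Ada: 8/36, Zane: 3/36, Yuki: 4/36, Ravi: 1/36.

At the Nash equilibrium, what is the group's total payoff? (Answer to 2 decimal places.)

Player j's private return per contributed unit is 6.8 × (j's share). Contributing is weakly dominant for j when that share is at least 1/6.8 = 0.1471, and contributing 0 is dominant otherwise.
Dana and Ada clear that bar, contributing 13 each; the remaining 7 contribute 0. Total contributed: 26.
The joint research fund pays out 6.8 × 26 = 176.80 in total (split across the unequal shares, but the aggregate is all that matters for the group sum).
The 7 free-riders keep 13 each, adding 91. Group total = 91 + 176.80 = 267.80.

267.80 million dollars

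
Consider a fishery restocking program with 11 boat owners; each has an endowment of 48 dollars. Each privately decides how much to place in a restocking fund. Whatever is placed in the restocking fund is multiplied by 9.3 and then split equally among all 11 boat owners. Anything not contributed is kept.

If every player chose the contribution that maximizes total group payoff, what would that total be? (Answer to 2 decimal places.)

4910.40 dollars

Each contributed unit returns 9.300 to the group as a whole (0.8455 to each of 11 players), which exceeds 1, so the social optimum is full contribution: group total = 9.300 × 528 = 4910.40.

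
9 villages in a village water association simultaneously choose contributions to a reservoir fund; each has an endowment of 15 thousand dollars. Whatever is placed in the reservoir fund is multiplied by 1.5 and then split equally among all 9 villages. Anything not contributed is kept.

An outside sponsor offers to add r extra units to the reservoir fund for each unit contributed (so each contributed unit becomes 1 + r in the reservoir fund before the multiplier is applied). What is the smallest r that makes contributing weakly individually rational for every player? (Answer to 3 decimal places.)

With matching at rate r, one contributed unit becomes (1 + r) in the reservoir fund and returns 1.5 × (1 + r) / 9 to the contributor.
Setting this equal to 1: 1 + r = 9/1.5 = 6.0000.
So the minimum matching rate is r = 6.0000 − 1 = 5.000.

5.000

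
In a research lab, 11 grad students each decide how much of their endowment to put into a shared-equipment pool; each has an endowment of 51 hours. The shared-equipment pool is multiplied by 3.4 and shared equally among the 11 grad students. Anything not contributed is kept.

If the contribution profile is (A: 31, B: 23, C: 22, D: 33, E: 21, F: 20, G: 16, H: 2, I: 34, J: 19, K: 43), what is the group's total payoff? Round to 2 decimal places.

1194.60 hours

Total contributed: 31 + 23 + 22 + 33 + 21 + 20 + 16 + 2 + 34 + 19 + 43 = 264; total kept: 11 × 51 − 264 = 297.
The shared-equipment pool pays out 3.4 × 264 = 897.60 in aggregate.
Group total = 297 + 897.60 = 1194.60.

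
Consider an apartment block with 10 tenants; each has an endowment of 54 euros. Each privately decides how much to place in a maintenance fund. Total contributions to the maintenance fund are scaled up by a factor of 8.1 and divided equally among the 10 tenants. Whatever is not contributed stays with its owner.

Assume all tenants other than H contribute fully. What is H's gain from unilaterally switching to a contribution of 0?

10.26 euros

Switching from a contribution of 54 to 0 lets H keep an extra 54 euros, but lowers the maintenance fund by 54, which costs H their own share of that drop: 8.1/10 × 54 = 43.74.
Net gain = 54 − 43.74 = 10.26. The private return per contributed unit (0.8100) is below 1, so free-riding is indeed the best response regardless of what the others do.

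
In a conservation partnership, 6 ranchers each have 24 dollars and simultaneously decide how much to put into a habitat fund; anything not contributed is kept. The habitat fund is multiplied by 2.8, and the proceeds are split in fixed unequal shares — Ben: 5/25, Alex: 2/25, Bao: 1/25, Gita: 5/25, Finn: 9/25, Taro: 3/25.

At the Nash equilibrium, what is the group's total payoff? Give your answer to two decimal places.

Player j's private return per contributed unit is 2.8 × (j's share). Contributing is weakly dominant for j when that share is at least 1/2.8 = 0.3571, and contributing 0 is dominant otherwise.
Only Finn (9/25) clears that bar, contributing 24; the remaining 5 contribute 0. Total contributed: 24.
The habitat fund pays out 2.8 × 24 = 67.20 in total (split across the unequal shares, but the aggregate is all that matters for the group sum).
The 5 free-riders keep 24 each, adding 120. Group total = 120 + 67.20 = 187.20.

187.20 dollars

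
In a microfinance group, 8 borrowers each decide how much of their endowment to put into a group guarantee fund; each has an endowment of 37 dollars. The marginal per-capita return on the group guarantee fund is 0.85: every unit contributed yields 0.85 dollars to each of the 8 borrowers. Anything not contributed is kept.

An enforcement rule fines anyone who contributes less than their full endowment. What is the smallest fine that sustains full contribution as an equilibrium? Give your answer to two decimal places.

Given the others contribute fully, the best deviation is to contribute 0 (any partial contribution still incurs the fine and gives up units whose private return 0.85 is below 1).
Deviating from 37 to 0 saves 37 dollars but forfeits the deviator's share of the drop in the group guarantee fund: 0.85 × 37 = 31.45.
So the deviation gain is 37 − 31.45 = 5.55, and the fine must be at least 5.55 dollars to wipe it out.

5.55 dollars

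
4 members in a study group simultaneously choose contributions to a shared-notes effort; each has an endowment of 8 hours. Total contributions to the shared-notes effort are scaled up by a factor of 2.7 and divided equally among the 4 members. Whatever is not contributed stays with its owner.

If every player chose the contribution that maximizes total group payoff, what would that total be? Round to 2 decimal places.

Each contributed unit returns 2.700 to the group as a whole (0.6750 to each of 4 players), which exceeds 1, so the social optimum is full contribution: group total = 2.700 × 32 = 86.40.

86.40 hours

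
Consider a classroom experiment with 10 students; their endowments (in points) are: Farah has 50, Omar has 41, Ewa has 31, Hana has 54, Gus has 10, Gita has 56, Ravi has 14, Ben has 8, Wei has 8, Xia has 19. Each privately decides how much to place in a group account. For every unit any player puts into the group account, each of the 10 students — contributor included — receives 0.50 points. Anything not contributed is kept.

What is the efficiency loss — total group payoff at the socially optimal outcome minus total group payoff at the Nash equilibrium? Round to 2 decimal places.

1164.00 points

The private return per contributed unit is 0.50 < 1 for everyone, so the Nash equilibrium is zero contribution and the group total is Σ E_j = 50 + 41 + 31 + 54 + 10 + 56 + 14 + 8 + 8 + 19 = 291.
Each contributed unit returns 5.000 to the group, so the social optimum is full contribution by everyone: group total = 5.000 × 291 = 1455.00.
Efficiency loss = (5.000 − 1) × 291 = 1164.00.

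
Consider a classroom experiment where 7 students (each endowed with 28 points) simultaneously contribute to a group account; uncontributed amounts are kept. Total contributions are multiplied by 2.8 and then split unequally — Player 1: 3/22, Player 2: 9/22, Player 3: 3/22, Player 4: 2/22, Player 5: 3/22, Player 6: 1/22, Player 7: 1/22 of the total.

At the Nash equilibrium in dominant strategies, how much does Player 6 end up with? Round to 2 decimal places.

For player j, contributing a unit is worthwhile iff 2.8 × (j's share) ≥ 1, i.e. iff j's share is at least 0.3571.
The only share above 0.3571 is Player 2's 9/22, contributing 28; the remaining 6 contribute 0. Total contributed: 28.
Player 6 keeps 28 and receives 2.8 × 28 × 1/22 = 3.56 from the group account, for a payoff of 31.56.

31.56 points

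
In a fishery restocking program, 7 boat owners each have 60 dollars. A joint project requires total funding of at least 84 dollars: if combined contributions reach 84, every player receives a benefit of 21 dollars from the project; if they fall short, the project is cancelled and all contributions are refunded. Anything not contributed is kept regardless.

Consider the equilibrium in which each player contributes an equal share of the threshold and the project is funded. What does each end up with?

Equal share of the threshold: 84/7 = 12.
At this profile no one gains by cutting their contribution: any cut drops the total below 84, the project is cancelled, contributions are refunded, and the deviator ends with 60, which is less than 60 − 12 + 21 = 69. Contributing more than 12 just wastes the excess. So contributing exactly 12 is a best response.
Each player's payoff: 60 − 12 + 21 = 69.

69 dollars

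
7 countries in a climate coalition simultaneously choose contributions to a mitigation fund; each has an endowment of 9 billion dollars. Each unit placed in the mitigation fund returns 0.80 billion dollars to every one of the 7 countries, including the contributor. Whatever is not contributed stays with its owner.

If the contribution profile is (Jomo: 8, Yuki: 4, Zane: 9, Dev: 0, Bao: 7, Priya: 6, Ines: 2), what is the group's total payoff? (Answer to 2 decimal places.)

228.60 billion dollars

Total contributed: 8 + 4 + 9 + 0 + 7 + 6 + 2 = 36; total kept: 7 × 9 − 36 = 27.
The mitigation fund pays out 0.80 × 7 × 36 = 201.60 in aggregate.
Group total = 27 + 201.60 = 228.60.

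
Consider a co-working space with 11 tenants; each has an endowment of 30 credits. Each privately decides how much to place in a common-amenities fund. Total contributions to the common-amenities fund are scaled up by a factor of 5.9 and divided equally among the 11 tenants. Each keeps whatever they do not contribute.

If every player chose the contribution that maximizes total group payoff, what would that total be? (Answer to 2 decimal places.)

Each contributed unit returns 5.900 to the group as a whole (0.5364 to each of 11 players), which exceeds 1, so the social optimum is full contribution: group total = 5.900 × 330 = 1947.00.

1947.00 credits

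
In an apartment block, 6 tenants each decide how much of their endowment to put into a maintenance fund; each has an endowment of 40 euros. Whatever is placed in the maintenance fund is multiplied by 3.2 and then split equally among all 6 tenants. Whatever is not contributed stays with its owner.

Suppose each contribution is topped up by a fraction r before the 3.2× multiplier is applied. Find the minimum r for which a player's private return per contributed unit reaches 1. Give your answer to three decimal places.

0.875

With matching at rate r, one contributed unit becomes (1 + r) in the maintenance fund and returns 3.2 × (1 + r) / 6 to the contributor.
Setting this equal to 1: 1 + r = 6/3.2 = 1.8750.
So the minimum matching rate is r = 1.8750 − 1 = 0.875.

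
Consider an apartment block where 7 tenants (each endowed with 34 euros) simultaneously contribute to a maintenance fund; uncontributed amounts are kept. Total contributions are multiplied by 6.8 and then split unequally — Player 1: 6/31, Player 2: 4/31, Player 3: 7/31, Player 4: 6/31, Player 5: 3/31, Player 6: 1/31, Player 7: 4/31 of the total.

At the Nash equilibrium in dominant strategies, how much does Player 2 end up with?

123.50 euros

Player j's private return per contributed unit is 6.8 × (j's share). Contributing is weakly dominant for j when that share is at least 1/6.8 = 0.1471, and contributing 0 is dominant otherwise.
Player 1, Player 3 and Player 4 clear that bar, contributing 34 each; the remaining 4 contribute 0. Total contributed: 102.
Player 2 keeps 34 and receives 6.8 × 102 × 4/31 = 89.50 from the maintenance fund, for a payoff of 123.50.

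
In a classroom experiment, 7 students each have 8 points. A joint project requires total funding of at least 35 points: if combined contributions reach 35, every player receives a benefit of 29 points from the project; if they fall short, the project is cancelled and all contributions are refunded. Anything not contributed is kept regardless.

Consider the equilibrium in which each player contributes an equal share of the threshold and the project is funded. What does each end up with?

Equal share of the threshold: 35/7 = 5.
At this profile no one gains by cutting their contribution: any cut drops the total below 35, the project is cancelled, contributions are refunded, and the deviator ends with 8, which is less than 8 − 5 + 29 = 32. Contributing more than 5 just wastes the excess. So contributing exactly 5 is a best response.
Each player's payoff: 8 − 5 + 29 = 32.

32 points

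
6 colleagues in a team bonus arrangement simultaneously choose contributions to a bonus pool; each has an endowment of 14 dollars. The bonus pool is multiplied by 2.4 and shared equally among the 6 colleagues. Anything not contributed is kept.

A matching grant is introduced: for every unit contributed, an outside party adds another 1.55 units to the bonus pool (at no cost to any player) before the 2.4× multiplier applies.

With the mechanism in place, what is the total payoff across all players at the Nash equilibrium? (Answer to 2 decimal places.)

514.08 dollars

Under the mechanism each unit contributed yields 2.4 × 2.55 / 6 = 1.0200 back to its contributor per unit of net cost, which exceeds 1, making full contribution the dominant choice for everyone.
At the Nash equilibrium everyone contributes 14. Group total payoff = 2.4 × 2.55 × 84 = 514.08.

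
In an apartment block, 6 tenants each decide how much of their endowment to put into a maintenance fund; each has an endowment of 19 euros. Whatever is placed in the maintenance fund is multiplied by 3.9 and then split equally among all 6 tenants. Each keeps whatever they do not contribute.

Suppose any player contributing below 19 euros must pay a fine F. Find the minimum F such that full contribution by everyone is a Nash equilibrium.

6.65 euros

Given the others contribute fully, the best deviation is to contribute 0 (any partial contribution still incurs the fine and gives up units whose private return 0.6500 is below 1).
Deviating from 19 to 0 saves 19 euros but forfeits the deviator's share of the drop in the maintenance fund: 3.9/6 × 19 = 12.35.
So the deviation gain is 19 − 12.35 = 6.65, and the fine must be at least 6.65 euros to wipe it out.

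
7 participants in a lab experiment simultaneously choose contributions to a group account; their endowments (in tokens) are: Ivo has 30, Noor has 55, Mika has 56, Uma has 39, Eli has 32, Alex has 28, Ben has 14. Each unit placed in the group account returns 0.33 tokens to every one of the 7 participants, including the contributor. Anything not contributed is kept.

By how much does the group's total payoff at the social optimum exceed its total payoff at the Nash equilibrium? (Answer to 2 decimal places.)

The private return per contributed unit is 0.33 < 1 for everyone, so the Nash equilibrium is zero contribution and the group total is Σ E_j = 30 + 55 + 56 + 39 + 32 + 28 + 14 = 254.
Each contributed unit returns 2.310 to the group, so the social optimum is full contribution by everyone: group total = 2.310 × 254 = 586.74.
Efficiency loss = (2.310 − 1) × 254 = 332.74.

332.74 tokens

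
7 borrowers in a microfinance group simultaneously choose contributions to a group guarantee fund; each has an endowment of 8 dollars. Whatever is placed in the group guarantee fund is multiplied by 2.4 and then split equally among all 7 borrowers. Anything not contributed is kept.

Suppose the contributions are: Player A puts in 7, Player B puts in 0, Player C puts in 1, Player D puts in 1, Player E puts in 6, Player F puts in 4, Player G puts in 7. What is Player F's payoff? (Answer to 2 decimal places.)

Total contributed: 7 + 0 + 1 + 1 + 6 + 4 + 7 = 26.
Each receives 2.4 × 26 / 7 = 8.91 from the group guarantee fund.
Player F keeps 8 − 4 = 4, so Player F's payoff is 4 + 8.91 = 12.91.

12.91 dollars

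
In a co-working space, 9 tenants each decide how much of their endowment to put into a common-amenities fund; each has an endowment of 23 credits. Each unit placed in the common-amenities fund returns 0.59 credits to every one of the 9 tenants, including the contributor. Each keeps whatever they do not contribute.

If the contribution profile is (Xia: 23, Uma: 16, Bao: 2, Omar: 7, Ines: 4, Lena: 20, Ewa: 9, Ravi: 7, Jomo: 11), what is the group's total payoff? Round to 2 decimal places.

633.69 credits

Total contributed: 23 + 16 + 2 + 7 + 4 + 20 + 9 + 7 + 11 = 99; total kept: 9 × 23 − 99 = 108.
The common-amenities fund pays out 0.59 × 9 × 99 = 525.69 in aggregate.
Group total = 108 + 525.69 = 633.69.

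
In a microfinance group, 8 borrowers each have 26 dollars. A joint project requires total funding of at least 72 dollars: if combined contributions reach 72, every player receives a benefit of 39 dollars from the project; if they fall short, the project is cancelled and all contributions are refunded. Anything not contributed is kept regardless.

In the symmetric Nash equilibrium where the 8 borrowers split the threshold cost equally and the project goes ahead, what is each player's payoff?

Equal share of the threshold: 72/8 = 9.
At this profile no one gains by cutting their contribution: any cut drops the total below 72, the project is cancelled, contributions are refunded, and the deviator ends with 26, which is less than 26 − 9 + 39 = 56. Contributing more than 9 just wastes the excess. So contributing exactly 9 is a best response.
Each player's payoff: 26 − 9 + 39 = 56.

56 dollars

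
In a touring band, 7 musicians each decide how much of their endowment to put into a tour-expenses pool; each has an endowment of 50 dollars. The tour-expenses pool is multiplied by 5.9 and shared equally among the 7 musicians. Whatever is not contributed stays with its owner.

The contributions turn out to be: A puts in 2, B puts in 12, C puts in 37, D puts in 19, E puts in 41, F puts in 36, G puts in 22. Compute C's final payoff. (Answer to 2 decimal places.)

Total contributed: 2 + 12 + 37 + 19 + 41 + 36 + 22 = 169.
Each receives 5.9 × 169 / 7 = 142.44 from the tour-expenses pool.
C keeps 50 − 37 = 13, so C's payoff is 13 + 142.44 = 155.44.

155.44 dollars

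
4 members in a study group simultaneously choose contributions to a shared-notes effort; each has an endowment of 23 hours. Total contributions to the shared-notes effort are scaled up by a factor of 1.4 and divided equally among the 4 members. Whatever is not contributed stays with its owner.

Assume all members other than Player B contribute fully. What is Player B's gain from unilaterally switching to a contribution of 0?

Switching from a contribution of 23 to 0 lets Player B keep an extra 23 hours, but lowers the shared-notes effort by 23, which costs Player B their own share of that drop: 1.4/4 × 23 = 8.05.
Net gain = 23 − 8.05 = 14.95. The private return per contributed unit (0.3500) is below 1, so free-riding is indeed the best response regardless of what the others do.

14.95 hours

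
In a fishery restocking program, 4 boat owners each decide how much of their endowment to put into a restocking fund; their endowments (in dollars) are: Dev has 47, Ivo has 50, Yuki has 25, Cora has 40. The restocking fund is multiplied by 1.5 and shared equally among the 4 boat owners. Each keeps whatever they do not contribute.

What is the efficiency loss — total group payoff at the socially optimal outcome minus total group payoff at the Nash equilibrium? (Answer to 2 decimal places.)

The private return per contributed unit is 1.5/4 = 0.3750 < 1 for every player regardless of endowment, so the Nash equilibrium is zero contribution and the group total is Σ E_j = 47 + 50 + 25 + 40 = 162.
Each contributed unit returns 1.500 to the group, so the social optimum is full contribution by everyone: group total = 1.500 × 162 = 243.00.
Efficiency loss = (1.500 − 1) × 162 = 81.00.

81.00 dollars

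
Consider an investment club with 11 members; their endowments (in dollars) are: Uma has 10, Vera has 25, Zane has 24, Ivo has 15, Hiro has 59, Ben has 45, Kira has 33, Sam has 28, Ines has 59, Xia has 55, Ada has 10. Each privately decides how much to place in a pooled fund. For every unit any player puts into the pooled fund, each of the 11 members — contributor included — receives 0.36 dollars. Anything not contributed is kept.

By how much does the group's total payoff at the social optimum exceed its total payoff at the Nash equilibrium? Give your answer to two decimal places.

The private return per contributed unit is 0.36 < 1 for everyone, so the Nash equilibrium is zero contribution and the group total is Σ E_j = 10 + 25 + 24 + 15 + 59 + 45 + 33 + 28 + 59 + 55 + 10 = 363.
Each contributed unit returns 3.960 to the group, so the social optimum is full contribution by everyone: group total = 3.960 × 363 = 1437.48.
Efficiency loss = (3.960 − 1) × 363 = 1074.48.

1074.48 dollars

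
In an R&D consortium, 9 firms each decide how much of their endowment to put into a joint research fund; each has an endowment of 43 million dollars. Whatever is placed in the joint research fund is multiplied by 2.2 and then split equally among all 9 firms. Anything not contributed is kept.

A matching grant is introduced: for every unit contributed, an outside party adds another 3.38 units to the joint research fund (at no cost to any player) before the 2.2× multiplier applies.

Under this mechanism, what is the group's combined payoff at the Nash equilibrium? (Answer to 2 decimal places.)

The effective private return per unit is now 2.2 × 4.38 / 9 = 1.0707 > 1, so every player's dominant strategy flips to full contribution.
So the Nash equilibrium is full contribution by all 9; the group earns 2.2 × 4.38 × 387 = 3729.13.

3729.13 million dollars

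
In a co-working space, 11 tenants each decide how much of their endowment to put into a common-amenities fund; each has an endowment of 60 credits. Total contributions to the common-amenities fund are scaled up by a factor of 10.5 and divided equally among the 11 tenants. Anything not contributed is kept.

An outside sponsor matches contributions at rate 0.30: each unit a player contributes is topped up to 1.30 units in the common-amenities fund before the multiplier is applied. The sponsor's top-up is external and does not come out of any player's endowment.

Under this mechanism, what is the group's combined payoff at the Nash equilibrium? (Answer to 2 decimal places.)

With the mechanism, a contributed unit returns 10.5 × 1.30 / 11 = 1.2409 per unit of net cost to the contributor — now above 1 — so contributing fully is weakly dominant for every player.
So the Nash equilibrium is full contribution by all 11; the group earns 10.5 × 1.30 × 660 = 9009.00.

9009.00 credits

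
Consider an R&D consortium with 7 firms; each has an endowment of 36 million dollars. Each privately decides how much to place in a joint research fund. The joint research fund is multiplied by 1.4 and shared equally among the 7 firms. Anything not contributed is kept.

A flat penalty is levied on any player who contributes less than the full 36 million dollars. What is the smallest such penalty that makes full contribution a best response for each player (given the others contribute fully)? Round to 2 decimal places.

Given the others contribute fully, the best deviation is to contribute 0 (any partial contribution still incurs the fine and gives up units whose private return 0.2000 is below 1).
Deviating from 36 to 0 saves 36 million dollars but forfeits the deviator's share of the drop in the joint research fund: 1.4/7 × 36 = 7.20.
So the deviation gain is 36 − 7.20 = 28.80, and the fine must be at least 28.80 million dollars to wipe it out.

28.80 million dollars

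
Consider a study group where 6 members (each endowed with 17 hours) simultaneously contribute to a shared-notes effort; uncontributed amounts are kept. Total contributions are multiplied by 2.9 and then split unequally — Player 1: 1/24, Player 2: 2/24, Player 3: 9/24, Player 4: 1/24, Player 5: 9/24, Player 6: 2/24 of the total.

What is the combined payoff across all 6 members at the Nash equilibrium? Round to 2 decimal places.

166.60 hours

Each unit j contributes comes back to j as 2.9 × (j's share), so j prefers to contribute only if that share exceeds 1/2.9 = 0.3448; otherwise keeping the unit dominates.
Player 3 and Player 5 are above the threshold, contributing 17 each; the remaining 4 contribute 0. Total contributed: 34.
The shared-notes effort pays out 2.9 × 34 = 98.60 in total (split across the unequal shares, but the aggregate is all that matters for the group sum).
The 4 free-riders keep 17 each, adding 68. Group total = 68 + 98.60 = 166.60.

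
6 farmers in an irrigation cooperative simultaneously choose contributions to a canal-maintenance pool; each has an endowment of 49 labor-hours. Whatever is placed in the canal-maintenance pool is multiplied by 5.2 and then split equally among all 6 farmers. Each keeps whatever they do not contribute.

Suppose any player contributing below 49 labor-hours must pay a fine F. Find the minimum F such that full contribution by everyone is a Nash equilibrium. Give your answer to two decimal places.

Given the others contribute fully, the best deviation is to contribute 0 (any partial contribution still incurs the fine and gives up units whose private return 0.8667 is below 1).
Deviating from 49 to 0 saves 49 labor-hours but forfeits the deviator's share of the drop in the canal-maintenance pool: 5.2/6 × 49 = 42.47.
So the deviation gain is 49 − 42.47 = 6.53, and the fine must be at least 6.53 labor-hours to wipe it out.

6.53 labor-hours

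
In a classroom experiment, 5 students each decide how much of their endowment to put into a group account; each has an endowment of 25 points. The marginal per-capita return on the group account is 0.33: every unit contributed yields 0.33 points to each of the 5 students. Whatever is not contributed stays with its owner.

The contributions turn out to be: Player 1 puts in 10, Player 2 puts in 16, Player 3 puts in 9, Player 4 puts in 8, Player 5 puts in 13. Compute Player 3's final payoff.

Total contributed: 10 + 16 + 9 + 8 + 13 = 56.
Each receives 0.33 × 56 = 18.48 from the group account.
Player 3 keeps 25 − 9 = 16, so Player 3's payoff is 16 + 18.48 = 34.48.

34.48 points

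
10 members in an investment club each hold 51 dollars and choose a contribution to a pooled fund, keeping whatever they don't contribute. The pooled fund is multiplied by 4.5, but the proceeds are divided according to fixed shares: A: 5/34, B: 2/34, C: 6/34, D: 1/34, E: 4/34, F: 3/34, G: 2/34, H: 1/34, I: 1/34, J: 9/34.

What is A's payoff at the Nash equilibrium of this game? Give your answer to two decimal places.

Player j's private return per contributed unit is 4.5 × (j's share). Contributing is weakly dominant for j when that share is at least 1/4.5 = 0.2222, and contributing 0 is dominant otherwise.
J alone (share 9/34) is above the threshold, contributing 51; the remaining 9 contribute 0. Total contributed: 51.
A keeps 51 and receives 4.5 × 51 × 5/34 = 33.75 from the pooled fund, for a payoff of 84.75.

84.75 dollars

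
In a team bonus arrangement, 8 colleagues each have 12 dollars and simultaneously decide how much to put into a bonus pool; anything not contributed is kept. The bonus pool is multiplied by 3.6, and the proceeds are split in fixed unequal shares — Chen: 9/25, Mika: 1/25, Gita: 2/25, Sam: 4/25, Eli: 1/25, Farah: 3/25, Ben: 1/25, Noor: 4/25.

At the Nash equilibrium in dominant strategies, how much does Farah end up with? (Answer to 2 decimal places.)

Each unit j contributes comes back to j as 3.6 × (j's share), so j prefers to contribute only if that share exceeds 1/3.6 = 0.2778; otherwise keeping the unit dominates.
Only Chen (9/25) clears that bar, contributing 12; the remaining 7 contribute 0. Total contributed: 12.
Farah keeps 12 and receives 3.6 × 12 × 3/25 = 5.18 from the bonus pool, for a payoff of 17.18.

17.18 dollars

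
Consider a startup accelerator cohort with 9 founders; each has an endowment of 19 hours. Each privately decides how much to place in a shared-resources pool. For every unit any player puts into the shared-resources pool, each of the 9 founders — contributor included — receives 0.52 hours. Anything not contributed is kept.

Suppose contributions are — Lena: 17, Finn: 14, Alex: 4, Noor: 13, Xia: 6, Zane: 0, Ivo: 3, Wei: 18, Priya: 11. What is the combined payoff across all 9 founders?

Total contributed: 17 + 14 + 4 + 13 + 6 + 0 + 3 + 18 + 11 = 86; total kept: 9 × 19 − 86 = 85.
The shared-resources pool pays out 0.52 × 9 × 86 = 402.48 in aggregate.
Group total = 85 + 402.48 = 487.48.

487.48 hours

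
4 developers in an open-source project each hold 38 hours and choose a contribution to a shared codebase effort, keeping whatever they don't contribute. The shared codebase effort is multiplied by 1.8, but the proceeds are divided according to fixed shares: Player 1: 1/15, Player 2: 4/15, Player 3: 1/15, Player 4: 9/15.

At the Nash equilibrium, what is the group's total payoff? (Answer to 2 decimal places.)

182.40 hours

Each unit j contributes comes back to j as 1.8 × (j's share), so j prefers to contribute only if that share exceeds 1/1.8 = 0.5556; otherwise keeping the unit dominates.
Player 4 alone (share 9/15) is above the threshold, contributing 38; the remaining 3 contribute 0. Total contributed: 38.
The shared codebase effort pays out 1.8 × 38 = 68.40 in total (split across the unequal shares, but the aggregate is all that matters for the group sum).
The 3 free-riders keep 38 each, adding 114. Group total = 114 + 68.40 = 182.40.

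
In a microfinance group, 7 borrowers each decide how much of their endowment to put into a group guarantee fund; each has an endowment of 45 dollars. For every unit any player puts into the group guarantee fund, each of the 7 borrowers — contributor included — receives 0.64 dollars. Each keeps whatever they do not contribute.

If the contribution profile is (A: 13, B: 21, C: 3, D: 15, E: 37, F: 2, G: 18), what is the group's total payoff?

694.32 dollars

Total contributed: 13 + 21 + 3 + 15 + 37 + 2 + 18 = 109; total kept: 7 × 45 − 109 = 206.
The group guarantee fund pays out 0.64 × 7 × 109 = 488.32 in aggregate.
Group total = 206 + 488.32 = 694.32.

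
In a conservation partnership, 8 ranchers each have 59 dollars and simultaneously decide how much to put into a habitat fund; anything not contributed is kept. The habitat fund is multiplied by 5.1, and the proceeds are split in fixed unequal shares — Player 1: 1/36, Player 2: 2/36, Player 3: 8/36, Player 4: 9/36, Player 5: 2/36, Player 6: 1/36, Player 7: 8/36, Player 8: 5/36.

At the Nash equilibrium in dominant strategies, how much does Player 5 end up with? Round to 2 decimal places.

Player j's private return per contributed unit is 5.1 × (j's share). Contributing is weakly dominant for j when that share is at least 1/5.1 = 0.1961, and contributing 0 is dominant otherwise.
The shares above 0.1961 belong to Player 3, Player 4 and Player 7, contributing 59 each; the remaining 5 contribute 0. Total contributed: 177.
Player 5 keeps 59 and receives 5.1 × 177 × 2/36 = 50.15 from the habitat fund, for a payoff of 109.15.

109.15 dollars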